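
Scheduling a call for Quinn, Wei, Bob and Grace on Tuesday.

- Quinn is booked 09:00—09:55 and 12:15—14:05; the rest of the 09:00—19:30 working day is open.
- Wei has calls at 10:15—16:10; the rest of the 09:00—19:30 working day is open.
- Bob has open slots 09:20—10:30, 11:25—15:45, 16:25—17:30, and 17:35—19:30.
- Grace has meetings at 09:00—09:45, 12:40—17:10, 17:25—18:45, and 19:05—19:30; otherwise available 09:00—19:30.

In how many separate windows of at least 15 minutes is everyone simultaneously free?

3

Quinn free within 09:00–19:30: 09:55–12:15, 14:05–19:30.
Wei free within 09:00–19:30: 09:00–10:15, 16:10–19:30.
Grace free within 09:00–19:30: 09:45–12:40, 17:10–17:25, 18:45–19:05.
Quinn ∩ Wei: 09:55–10:15, 16:10–19:30.
Quinn ∩ Wei ∩ Bob: 09:55–10:15, 16:25–17:30, 17:35–19:30.
Quinn ∩ Wei ∩ Bob ∩ Grace: 09:55–10:15, 17:10–17:25, 18:45–19:05.
Windows ≥ 15 min: 09:55–10:15, 17:10–17:25, 18:45–19:05.
That's 3 windows.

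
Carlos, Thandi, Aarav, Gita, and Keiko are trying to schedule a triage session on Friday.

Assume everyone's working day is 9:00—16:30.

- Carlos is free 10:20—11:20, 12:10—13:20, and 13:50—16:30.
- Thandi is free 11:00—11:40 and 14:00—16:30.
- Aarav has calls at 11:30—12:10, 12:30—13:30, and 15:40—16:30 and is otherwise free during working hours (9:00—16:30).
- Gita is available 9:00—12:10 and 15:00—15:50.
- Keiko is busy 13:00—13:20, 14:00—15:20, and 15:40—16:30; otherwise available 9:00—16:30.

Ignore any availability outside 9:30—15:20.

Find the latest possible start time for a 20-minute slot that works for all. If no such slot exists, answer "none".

Aarav free within 09:00–16:30: 09:00–11:30, 12:10–12:30, 13:30–15:40.
Keiko free within 09:00–16:30: 09:00–13:00, 13:20–14:00, 15:20–15:40.
Carlos ∩ Thandi: 11:00–11:20, 14:00–16:30.
Carlos ∩ Thandi ∩ Aarav: 11:00–11:20, 14:00–15:40.
Carlos ∩ Thandi ∩ Aarav ∩ Gita: 11:00–11:20, 15:00–15:40.
Carlos ∩ Thandi ∩ Aarav ∩ Gita ∩ Keiko: 11:00–11:20, 15:20–15:40.
Restricted to 09:30–15:20: 11:00–11:20.
Windows ≥ 20 min: 11:00–11:20.
Latest start in the last window 11:00–11:20 is 11:20 − 20 min = 11:00.

11:00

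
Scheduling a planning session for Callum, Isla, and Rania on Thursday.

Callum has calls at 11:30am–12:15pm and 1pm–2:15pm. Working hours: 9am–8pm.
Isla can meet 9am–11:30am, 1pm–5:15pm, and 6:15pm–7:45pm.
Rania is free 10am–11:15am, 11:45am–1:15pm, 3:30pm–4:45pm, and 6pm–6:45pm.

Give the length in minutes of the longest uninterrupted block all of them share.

Callum free within 09:00–20:00: 09:00–11:30, 12:15–13:00, 14:15–20:00.
Callum ∩ Isla: 09:00–11:30, 14:15–17:15, 18:15–19:45.
Callum ∩ Isla ∩ Rania: 10:00–11:15, 15:30–16:45, 18:15–18:45.
Common window lengths: 75, 75, 30 min; longest is 75.

75 minutes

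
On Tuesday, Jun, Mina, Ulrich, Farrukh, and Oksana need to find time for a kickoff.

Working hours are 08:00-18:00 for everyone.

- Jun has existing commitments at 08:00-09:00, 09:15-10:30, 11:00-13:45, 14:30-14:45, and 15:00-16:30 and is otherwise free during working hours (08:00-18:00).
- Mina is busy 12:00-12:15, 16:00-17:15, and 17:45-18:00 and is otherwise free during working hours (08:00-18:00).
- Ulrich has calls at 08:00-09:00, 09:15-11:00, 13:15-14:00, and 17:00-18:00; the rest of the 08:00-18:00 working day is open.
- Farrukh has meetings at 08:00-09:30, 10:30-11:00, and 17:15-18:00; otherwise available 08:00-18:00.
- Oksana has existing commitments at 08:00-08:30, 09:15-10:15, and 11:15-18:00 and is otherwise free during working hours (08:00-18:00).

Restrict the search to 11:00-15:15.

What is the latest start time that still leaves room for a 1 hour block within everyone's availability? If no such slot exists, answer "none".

none

Jun free within 08:00–18:00: 09:00–09:15, 10:30–11:00, 13:45–14:30, 14:45–15:00, 16:30–18:00.
Mina free within 08:00–18:00: 08:00–12:00, 12:15–16:00, 17:15–17:45.
Ulrich free within 08:00–18:00: 09:00–09:15, 11:00–13:15, 14:00–17:00.
Farrukh free within 08:00–18:00: 09:30–10:30, 11:00–17:15.
Oksana free within 08:00–18:00: 08:30–09:15, 10:15–11:15.
Jun ∩ Mina: 09:00–09:15, 10:30–11:00, 13:45–14:30, 14:45–15:00, 17:15–17:45.
Jun ∩ Mina ∩ Ulrich: 09:00–09:15, 14:00–14:30, 14:45–15:00.
Jun ∩ Mina ∩ Ulrich ∩ Farrukh: 14:00–14:30, 14:45–15:00.
Jun ∩ Mina ∩ Ulrich ∩ Farrukh ∩ Oksana: (none).
Restricted to 11:00–15:15: (none).
Windows ≥ 60 min: (none).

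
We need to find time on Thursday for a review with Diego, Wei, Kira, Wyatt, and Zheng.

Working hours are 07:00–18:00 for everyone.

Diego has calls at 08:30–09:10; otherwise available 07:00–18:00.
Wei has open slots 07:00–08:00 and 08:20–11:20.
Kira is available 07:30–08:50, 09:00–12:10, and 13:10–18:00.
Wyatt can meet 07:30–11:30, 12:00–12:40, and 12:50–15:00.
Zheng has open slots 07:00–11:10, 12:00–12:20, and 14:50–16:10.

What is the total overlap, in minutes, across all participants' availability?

Diego free within 07:00–18:00: 07:00–08:30, 09:10–18:00.
Diego ∩ Wei: 07:00–08:00, 08:20–08:30, 09:10–11:20.
Diego ∩ Wei ∩ Kira: 07:30–08:00, 08:20–08:30, 09:10–11:20.
Diego ∩ Wei ∩ Kira ∩ Wyatt: 07:30–08:00, 08:20–08:30, 09:10–11:20.
Diego ∩ Wei ∩ Kira ∩ Wyatt ∩ Zheng: 07:30–08:00, 08:20–08:30, 09:10–11:10.
Total common minutes: 30 + 10 + 120 = 160.

160 minutes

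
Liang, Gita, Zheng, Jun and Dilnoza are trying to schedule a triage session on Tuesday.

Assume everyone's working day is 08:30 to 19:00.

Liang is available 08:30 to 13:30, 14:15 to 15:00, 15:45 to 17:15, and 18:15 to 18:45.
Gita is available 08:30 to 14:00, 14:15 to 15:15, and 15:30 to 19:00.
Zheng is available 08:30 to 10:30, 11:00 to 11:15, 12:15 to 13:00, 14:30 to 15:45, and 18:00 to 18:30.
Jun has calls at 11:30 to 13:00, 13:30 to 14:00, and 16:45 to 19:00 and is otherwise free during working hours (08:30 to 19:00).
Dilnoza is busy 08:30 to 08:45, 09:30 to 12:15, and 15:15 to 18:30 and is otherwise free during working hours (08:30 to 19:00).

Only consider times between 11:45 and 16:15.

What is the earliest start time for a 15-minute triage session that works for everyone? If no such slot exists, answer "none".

Jun free within 08:30–19:00: 08:30–11:30, 13:00–13:30, 14:00–16:45.
Dilnoza free within 08:30–19:00: 08:45–09:30, 12:15–15:15, 18:30–19:00.
Liang ∩ Gita: 08:30–13:30, 14:15–15:00, 15:45–17:15, 18:15–18:45.
Liang ∩ Gita ∩ Zheng: 08:30–10:30, 11:00–11:15, 12:15–13:00, 14:30–15:00, 18:15–18:30.
Liang ∩ Gita ∩ Zheng ∩ Jun: 08:30–10:30, 11:00–11:15, 14:30–15:00.
Liang ∩ Gita ∩ Zheng ∩ Jun ∩ Dilnoza: 08:45–09:30, 14:30–15:00.
Restricted to 11:45–16:15: 14:30–15:00.
Windows ≥ 15 min: 14:30–15:00.
Earliest such window starts at 14:30.

14:30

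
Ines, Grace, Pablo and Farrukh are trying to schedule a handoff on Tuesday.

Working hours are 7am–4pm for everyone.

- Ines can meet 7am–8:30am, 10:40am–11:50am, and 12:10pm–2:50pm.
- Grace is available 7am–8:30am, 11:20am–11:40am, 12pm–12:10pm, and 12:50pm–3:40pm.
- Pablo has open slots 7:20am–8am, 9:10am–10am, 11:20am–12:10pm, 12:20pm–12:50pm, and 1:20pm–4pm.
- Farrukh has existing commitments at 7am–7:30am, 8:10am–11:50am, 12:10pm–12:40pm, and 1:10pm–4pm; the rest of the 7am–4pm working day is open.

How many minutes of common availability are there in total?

Farrukh free within 07:00–16:00: 07:30–08:10, 11:50–12:10, 12:40–13:10.
Ines ∩ Grace: 07:00–08:30, 11:20–11:40, 12:50–14:50.
Ines ∩ Grace ∩ Pablo: 07:20–08:00, 11:20–11:40, 13:20–14:50.
Ines ∩ Grace ∩ Pablo ∩ Farrukh: 07:30–08:00.
Total common minutes: 30.

30 minutes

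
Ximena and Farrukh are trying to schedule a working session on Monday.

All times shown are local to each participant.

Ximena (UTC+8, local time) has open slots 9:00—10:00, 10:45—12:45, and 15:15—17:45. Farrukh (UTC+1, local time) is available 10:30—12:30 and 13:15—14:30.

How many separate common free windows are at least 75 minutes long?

Ximena → UTC: 01:00–02:00, 02:45–04:45, 07:15–09:45.
Farrukh → UTC: 09:30–11:30, 12:15–13:30.
Ximena ∩ Farrukh: 09:30–09:45.
Windows ≥ 75 min: (none).
That's 0 windows.

0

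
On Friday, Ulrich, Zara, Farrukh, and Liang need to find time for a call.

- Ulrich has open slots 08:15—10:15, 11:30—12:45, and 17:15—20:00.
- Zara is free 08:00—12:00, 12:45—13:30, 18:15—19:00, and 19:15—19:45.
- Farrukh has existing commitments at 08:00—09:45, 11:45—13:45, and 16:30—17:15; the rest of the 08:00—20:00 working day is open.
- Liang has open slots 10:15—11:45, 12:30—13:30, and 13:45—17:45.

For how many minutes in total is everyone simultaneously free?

15 minutes

Farrukh free within 08:00–20:00: 09:45–11:45, 13:45–16:30, 17:15–20:00.
Ulrich ∩ Zara: 08:15–10:15, 11:30–12:00, 18:15–19:00, 19:15–19:45.
Ulrich ∩ Zara ∩ Farrukh: 09:45–10:15, 11:30–11:45, 18:15–19:00, 19:15–19:45.
Ulrich ∩ Zara ∩ Farrukh ∩ Liang: 11:30–11:45.
Total common minutes: 15.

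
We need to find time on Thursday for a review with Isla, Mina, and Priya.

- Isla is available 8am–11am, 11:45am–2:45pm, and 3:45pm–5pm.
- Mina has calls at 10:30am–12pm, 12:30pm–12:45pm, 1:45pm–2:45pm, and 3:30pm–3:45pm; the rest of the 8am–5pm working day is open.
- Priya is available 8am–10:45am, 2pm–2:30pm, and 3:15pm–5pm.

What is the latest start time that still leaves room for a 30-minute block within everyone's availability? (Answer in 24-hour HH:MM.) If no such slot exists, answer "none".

Mina free within 08:00–17:00: 08:00–10:30, 12:00–12:30, 12:45–13:45, 14:45–15:30, 15:45–17:00.
Isla ∩ Mina: 08:00–10:30, 12:00–12:30, 12:45–13:45, 15:45–17:00.
Isla ∩ Mina ∩ Priya: 08:00–10:30, 15:45–17:00.
Windows ≥ 30 min: 08:00–10:30, 15:45–17:00.
Latest start in the last window 15:45–17:00 is 17:00 − 30 min = 16:30.

16:30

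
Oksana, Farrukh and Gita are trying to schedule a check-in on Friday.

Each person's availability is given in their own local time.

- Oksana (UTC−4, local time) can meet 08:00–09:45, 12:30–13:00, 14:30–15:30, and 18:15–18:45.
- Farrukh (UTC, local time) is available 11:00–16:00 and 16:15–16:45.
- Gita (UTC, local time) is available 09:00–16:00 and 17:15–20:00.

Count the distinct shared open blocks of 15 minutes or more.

Oksana → UTC: 12:00–13:45, 16:30–17:00, 18:30–19:30, 22:15–22:45.
Farrukh → UTC: 11:00–16:00, 16:15–16:45.
Gita → UTC: 09:00–16:00, 17:15–20:00.
Oksana ∩ Farrukh: 12:00–13:45, 16:30–16:45.
Oksana ∩ Farrukh ∩ Gita: 12:00–13:45.
Windows ≥ 15 min: 12:00–13:45.
That's 1 window.

1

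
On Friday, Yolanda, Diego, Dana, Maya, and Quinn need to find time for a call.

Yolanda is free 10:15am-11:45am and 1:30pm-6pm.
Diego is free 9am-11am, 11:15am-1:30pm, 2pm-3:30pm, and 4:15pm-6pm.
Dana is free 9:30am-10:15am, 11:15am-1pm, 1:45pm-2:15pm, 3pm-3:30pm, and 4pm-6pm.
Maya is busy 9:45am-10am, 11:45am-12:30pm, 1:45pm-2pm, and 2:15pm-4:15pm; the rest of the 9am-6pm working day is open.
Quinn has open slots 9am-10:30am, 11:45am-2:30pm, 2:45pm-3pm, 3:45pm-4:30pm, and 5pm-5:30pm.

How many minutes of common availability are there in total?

Maya free within 09:00–18:00: 09:00–09:45, 10:00–11:45, 12:30–13:45, 14:00–14:15, 16:15–18:00.
Yolanda ∩ Diego: 10:15–11:00, 11:15–11:45, 14:00–15:30, 16:15–18:00.
Yolanda ∩ Diego ∩ Dana: 11:15–11:45, 14:00–14:15, 15:00–15:30, 16:15–18:00.
Yolanda ∩ Diego ∩ Dana ∩ Maya: 11:15–11:45, 14:00–14:15, 16:15–18:00.
Yolanda ∩ Diego ∩ Dana ∩ Maya ∩ Quinn: 14:00–14:15, 16:15–16:30, 17:00–17:30.
Total common minutes: 15 + 15 + 30 = 60.

60 minutes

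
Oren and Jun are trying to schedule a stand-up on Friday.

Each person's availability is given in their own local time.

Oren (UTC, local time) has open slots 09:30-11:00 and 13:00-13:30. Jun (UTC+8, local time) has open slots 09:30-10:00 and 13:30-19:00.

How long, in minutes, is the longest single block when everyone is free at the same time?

90 minutes

Oren → UTC: 09:30–11:00, 13:00–13:30.
Jun → UTC: 01:30–02:00, 05:30–11:00.
Oren ∩ Jun: 09:30–11:00.
Single common window of 90 minutes.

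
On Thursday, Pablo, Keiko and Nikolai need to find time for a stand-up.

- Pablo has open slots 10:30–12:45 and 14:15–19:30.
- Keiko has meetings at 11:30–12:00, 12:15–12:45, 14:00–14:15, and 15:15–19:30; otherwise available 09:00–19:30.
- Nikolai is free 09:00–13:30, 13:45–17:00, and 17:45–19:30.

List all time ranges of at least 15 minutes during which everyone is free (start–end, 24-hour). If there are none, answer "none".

Keiko free within 09:00–19:30: 09:00–11:30, 12:00–12:15, 12:45–14:00, 14:15–15:15.
Pablo ∩ Keiko: 10:30–11:30, 12:00–12:15, 14:15–15:15.
Pablo ∩ Keiko ∩ Nikolai: 10:30–11:30, 12:00–12:15, 14:15–15:15.
Windows ≥ 15 min: 10:30–11:30, 12:00–12:15, 14:15–15:15.

10:30–11:30, 12:00–12:15, 14:15–15:15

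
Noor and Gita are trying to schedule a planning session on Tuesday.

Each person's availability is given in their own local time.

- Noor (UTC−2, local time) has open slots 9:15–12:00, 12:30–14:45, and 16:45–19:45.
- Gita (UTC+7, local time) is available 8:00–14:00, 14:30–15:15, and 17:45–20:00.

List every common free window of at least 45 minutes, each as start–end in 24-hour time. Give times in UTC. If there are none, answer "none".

11:15–13:00

Noor → UTC: 11:15–14:00, 14:30–16:45, 18:45–21:45.
Gita → UTC: 01:00–07:00, 07:30–08:15, 10:45–13:00.
Noor ∩ Gita: 11:15–13:00.
Windows ≥ 45 min: 11:15–13:00.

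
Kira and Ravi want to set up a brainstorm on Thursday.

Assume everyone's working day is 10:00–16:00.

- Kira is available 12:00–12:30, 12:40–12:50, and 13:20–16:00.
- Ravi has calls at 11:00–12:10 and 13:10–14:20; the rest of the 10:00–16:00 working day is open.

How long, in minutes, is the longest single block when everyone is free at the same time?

100 minutes

Ravi free within 10:00–16:00: 10:00–11:00, 12:10–13:10, 14:20–16:00.
Kira ∩ Ravi: 12:10–12:30, 12:40–12:50, 14:20–16:00.
Common window lengths: 20, 10, 100 min; longest is 100.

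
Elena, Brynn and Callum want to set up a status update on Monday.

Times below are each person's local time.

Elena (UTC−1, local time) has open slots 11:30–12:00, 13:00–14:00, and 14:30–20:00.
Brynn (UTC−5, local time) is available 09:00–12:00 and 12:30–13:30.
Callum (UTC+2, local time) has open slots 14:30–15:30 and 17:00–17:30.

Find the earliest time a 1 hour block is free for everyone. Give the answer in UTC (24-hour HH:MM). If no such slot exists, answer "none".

Elena → UTC: 12:30–13:00, 14:00–15:00, 15:30–21:00.
Brynn → UTC: 14:00–17:00, 17:30–18:30.
Callum → UTC: 12:30–13:30, 15:00–15:30.
Elena ∩ Brynn: 14:00–15:00, 15:30–17:00, 17:30–18:30.
Elena ∩ Brynn ∩ Callum: (none).
Windows ≥ 60 min: (none).

none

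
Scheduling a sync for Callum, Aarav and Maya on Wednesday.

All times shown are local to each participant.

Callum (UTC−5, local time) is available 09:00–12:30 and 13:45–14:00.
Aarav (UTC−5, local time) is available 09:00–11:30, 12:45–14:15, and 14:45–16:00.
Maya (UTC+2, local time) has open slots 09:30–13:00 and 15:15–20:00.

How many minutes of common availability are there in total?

Callum → UTC: 14:00–17:30, 18:45–19:00.
Aarav → UTC: 14:00–16:30, 17:45–19:15, 19:45–21:00.
Maya → UTC: 07:30–11:00, 13:15–18:00.
Callum ∩ Aarav: 14:00–16:30, 18:45–19:00.
Callum ∩ Aarav ∩ Maya: 14:00–16:30.
Total common minutes: 150.

150 minutes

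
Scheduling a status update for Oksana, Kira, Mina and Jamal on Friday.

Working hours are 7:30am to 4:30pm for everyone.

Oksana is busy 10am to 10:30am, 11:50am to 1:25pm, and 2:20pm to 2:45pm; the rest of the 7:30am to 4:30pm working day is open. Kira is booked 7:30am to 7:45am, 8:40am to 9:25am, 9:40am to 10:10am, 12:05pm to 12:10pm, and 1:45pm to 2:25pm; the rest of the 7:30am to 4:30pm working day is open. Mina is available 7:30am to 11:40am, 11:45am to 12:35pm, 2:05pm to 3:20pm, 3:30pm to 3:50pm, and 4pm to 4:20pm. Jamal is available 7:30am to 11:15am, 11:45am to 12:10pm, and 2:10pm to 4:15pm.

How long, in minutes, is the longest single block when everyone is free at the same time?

55 minutes

Oksana free within 07:30–16:30: 07:30–10:00, 10:30–11:50, 13:25–14:20, 14:45–16:30.
Kira free within 07:30–16:30: 07:45–08:40, 09:25–09:40, 10:10–12:05, 12:10–13:45, 14:25–16:30.
Oksana ∩ Kira: 07:45–08:40, 09:25–09:40, 10:30–11:50, 13:25–13:45, 14:45–16:30.
Oksana ∩ Kira ∩ Mina: 07:45–08:40, 09:25–09:40, 10:30–11:40, 11:45–11:50, 14:45–15:20, 15:30–15:50, 16:00–16:20.
Oksana ∩ Kira ∩ Mina ∩ Jamal: 07:45–08:40, 09:25–09:40, 10:30–11:15, 11:45–11:50, 14:45–15:20, 15:30–15:50, 16:00–16:15.
Common window lengths: 55, 15, 45, 5, 35, 20, 15 min; longest is 55.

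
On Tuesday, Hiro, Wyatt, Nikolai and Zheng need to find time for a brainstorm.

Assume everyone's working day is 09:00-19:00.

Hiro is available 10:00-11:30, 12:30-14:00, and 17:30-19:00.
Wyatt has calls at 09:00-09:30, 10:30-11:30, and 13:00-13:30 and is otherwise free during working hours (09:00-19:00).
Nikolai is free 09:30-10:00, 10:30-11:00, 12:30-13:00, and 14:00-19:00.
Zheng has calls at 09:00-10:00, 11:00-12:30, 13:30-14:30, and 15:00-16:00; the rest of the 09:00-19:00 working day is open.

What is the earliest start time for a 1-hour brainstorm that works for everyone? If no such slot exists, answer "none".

17:30

Wyatt free within 09:00–19:00: 09:30–10:30, 11:30–13:00, 13:30–19:00.
Zheng free within 09:00–19:00: 10:00–11:00, 12:30–13:30, 14:30–15:00, 16:00–19:00.
Hiro ∩ Wyatt: 10:00–10:30, 12:30–13:00, 13:30–14:00, 17:30–19:00.
Hiro ∩ Wyatt ∩ Nikolai: 12:30–13:00, 17:30–19:00.
Hiro ∩ Wyatt ∩ Nikolai ∩ Zheng: 12:30–13:00, 17:30–19:00.
Windows ≥ 60 min: 17:30–19:00.
Earliest such window starts at 17:30.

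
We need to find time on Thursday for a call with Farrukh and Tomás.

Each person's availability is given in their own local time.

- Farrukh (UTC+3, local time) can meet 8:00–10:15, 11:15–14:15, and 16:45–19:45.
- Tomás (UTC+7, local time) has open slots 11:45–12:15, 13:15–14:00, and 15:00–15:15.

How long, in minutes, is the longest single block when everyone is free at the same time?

45 minutes

Farrukh → UTC: 05:00–07:15, 08:15–11:15, 13:45–16:45.
Tomás → UTC: 04:45–05:15, 06:15–07:00, 08:00–08:15.
Farrukh ∩ Tomás: 05:00–05:15, 06:15–07:00.
Common window lengths: 15, 45 min; longest is 45.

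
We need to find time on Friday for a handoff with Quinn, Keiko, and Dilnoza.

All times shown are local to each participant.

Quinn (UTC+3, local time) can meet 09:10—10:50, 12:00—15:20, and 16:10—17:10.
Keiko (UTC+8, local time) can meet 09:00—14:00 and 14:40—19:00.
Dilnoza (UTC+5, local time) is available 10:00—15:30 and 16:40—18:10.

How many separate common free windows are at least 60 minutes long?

Quinn → UTC: 06:10–07:50, 09:00–12:20, 13:10–14:10.
Keiko → UTC: 01:00–06:00, 06:40–11:00.
Dilnoza → UTC: 05:00–10:30, 11:40–13:10.
Quinn ∩ Keiko: 06:40–07:50, 09:00–11:00.
Quinn ∩ Keiko ∩ Dilnoza: 06:40–07:50, 09:00–10:30.
Windows ≥ 60 min: 06:40–07:50, 09:00–10:30.
That's 2 windows.

2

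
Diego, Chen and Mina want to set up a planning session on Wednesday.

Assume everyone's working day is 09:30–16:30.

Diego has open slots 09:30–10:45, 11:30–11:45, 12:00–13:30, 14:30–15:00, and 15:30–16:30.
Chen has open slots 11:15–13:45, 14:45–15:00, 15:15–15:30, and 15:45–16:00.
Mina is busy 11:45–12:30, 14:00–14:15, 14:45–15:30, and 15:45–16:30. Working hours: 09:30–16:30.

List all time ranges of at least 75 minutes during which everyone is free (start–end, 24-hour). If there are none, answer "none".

none

Mina free within 09:30–16:30: 09:30–11:45, 12:30–14:00, 14:15–14:45, 15:30–15:45.
Diego ∩ Chen: 11:30–11:45, 12:00–13:30, 14:45–15:00, 15:45–16:00.
Diego ∩ Chen ∩ Mina: 11:30–11:45, 12:30–13:30.
Windows ≥ 75 min: (none).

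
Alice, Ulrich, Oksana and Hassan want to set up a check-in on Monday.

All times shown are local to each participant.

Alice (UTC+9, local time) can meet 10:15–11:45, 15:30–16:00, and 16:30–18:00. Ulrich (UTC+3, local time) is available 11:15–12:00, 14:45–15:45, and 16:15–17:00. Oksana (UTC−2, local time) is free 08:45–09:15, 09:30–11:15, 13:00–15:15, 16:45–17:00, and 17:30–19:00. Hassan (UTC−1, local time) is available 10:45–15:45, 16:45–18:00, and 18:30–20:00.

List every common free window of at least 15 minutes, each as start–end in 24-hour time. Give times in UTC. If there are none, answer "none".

none

Alice → UTC: 01:15–02:45, 06:30–07:00, 07:30–09:00.
Ulrich → UTC: 08:15–09:00, 11:45–12:45, 13:15–14:00.
Oksana → UTC: 10:45–11:15, 11:30–13:15, 15:00–17:15, 18:45–19:00, 19:30–21:00.
Hassan → UTC: 11:45–16:45, 17:45–19:00, 19:30–21:00.
Alice ∩ Ulrich: 08:15–09:00.
Alice ∩ Ulrich ∩ Oksana: (none).
Alice ∩ Ulrich ∩ Oksana ∩ Hassan: (none).
Windows ≥ 15 min: (none).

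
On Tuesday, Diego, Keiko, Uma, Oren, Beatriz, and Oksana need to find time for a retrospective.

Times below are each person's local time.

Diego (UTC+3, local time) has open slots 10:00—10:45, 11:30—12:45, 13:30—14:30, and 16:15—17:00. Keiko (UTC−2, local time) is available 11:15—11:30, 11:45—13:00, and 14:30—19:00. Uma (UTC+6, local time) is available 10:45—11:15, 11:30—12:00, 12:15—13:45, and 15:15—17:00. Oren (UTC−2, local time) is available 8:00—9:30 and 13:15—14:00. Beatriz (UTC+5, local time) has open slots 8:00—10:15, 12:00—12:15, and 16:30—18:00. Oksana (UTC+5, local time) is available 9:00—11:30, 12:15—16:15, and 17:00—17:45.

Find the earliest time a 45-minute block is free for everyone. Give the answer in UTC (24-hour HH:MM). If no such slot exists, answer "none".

Diego → UTC: 07:00–07:45, 08:30–09:45, 10:30–11:30, 13:15–14:00.
Keiko → UTC: 13:15–13:30, 13:45–15:00, 16:30–21:00.
Uma → UTC: 04:45–05:15, 05:30–06:00, 06:15–07:45, 09:15–11:00.
Oren → UTC: 10:00–11:30, 15:15–16:00.
Beatriz → UTC: 03:00–05:15, 07:00–07:15, 11:30–13:00.
Oksana → UTC: 04:00–06:30, 07:15–11:15, 12:00–12:45.
Diego ∩ Keiko: 13:15–13:30, 13:45–14:00.
Diego ∩ Keiko ∩ Uma: (none).
Diego ∩ Keiko ∩ Uma ∩ Oren: (none).
Diego ∩ Keiko ∩ Uma ∩ Oren ∩ Beatriz: (none).
Diego ∩ Keiko ∩ Uma ∩ Oren ∩ Beatriz ∩ Oksana: (none).
Windows ≥ 45 min: (none).

none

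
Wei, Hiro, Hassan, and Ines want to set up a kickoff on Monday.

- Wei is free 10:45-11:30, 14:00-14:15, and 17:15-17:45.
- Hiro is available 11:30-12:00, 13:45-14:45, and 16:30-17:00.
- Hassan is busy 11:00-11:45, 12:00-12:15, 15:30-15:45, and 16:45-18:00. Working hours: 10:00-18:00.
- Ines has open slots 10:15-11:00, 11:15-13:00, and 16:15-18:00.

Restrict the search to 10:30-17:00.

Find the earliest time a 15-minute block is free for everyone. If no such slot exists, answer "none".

none

Hassan free within 10:00–18:00: 10:00–11:00, 11:45–12:00, 12:15–15:30, 15:45–16:45.
Wei ∩ Hiro: 14:00–14:15.
Wei ∩ Hiro ∩ Hassan: 14:00–14:15.
Wei ∩ Hiro ∩ Hassan ∩ Ines: (none).
Restricted to 10:30–17:00: (none).
Windows ≥ 15 min: (none).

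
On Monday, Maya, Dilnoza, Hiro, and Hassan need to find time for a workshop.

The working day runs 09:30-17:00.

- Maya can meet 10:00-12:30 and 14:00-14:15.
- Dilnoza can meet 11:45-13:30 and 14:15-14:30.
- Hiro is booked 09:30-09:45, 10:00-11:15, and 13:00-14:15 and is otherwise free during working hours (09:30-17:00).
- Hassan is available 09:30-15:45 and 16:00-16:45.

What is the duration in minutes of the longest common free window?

45 minutes

Hiro free within 09:30–17:00: 09:45–10:00, 11:15–13:00, 14:15–17:00.
Maya ∩ Dilnoza: 11:45–12:30.
Maya ∩ Dilnoza ∩ Hiro: 11:45–12:30.
Maya ∩ Dilnoza ∩ Hiro ∩ Hassan: 11:45–12:30.
Single common window of 45 minutes.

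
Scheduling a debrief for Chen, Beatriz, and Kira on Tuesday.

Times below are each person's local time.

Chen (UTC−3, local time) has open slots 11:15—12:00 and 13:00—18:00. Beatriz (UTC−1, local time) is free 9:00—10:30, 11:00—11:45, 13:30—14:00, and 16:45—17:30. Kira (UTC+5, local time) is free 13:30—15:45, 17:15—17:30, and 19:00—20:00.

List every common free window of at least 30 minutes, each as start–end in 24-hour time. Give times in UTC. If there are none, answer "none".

14:30–15:00

Chen → UTC: 14:15–15:00, 16:00–21:00.
Beatriz → UTC: 10:00–11:30, 12:00–12:45, 14:30–15:00, 17:45–18:30.
Kira → UTC: 08:30–10:45, 12:15–12:30, 14:00–15:00.
Chen ∩ Beatriz: 14:30–15:00, 17:45–18:30.
Chen ∩ Beatriz ∩ Kira: 14:30–15:00.
Windows ≥ 30 min: 14:30–15:00.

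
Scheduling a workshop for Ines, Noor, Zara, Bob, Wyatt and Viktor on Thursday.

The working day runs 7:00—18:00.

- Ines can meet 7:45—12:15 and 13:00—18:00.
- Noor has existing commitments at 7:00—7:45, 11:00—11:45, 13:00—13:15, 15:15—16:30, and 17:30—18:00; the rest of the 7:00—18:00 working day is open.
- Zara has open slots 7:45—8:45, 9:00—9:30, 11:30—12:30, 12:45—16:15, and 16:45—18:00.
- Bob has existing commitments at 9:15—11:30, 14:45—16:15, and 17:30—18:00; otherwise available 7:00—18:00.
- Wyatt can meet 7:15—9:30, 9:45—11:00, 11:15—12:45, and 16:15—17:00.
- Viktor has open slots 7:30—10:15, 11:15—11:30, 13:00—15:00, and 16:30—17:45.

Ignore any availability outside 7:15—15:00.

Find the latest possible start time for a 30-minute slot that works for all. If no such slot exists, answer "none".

08:15

Noor free within 07:00–18:00: 07:45–11:00, 11:45–13:00, 13:15–15:15, 16:30–17:30.
Bob free within 07:00–18:00: 07:00–09:15, 11:30–14:45, 16:15–17:30.
Ines ∩ Noor: 07:45–11:00, 11:45–12:15, 13:15–15:15, 16:30–17:30.
Ines ∩ Noor ∩ Zara: 07:45–08:45, 09:00–09:30, 11:45–12:15, 13:15–15:15, 16:45–17:30.
Ines ∩ Noor ∩ Zara ∩ Bob: 07:45–08:45, 09:00–09:15, 11:45–12:15, 13:15–14:45, 16:45–17:30.
Ines ∩ Noor ∩ Zara ∩ Bob ∩ Wyatt: 07:45–08:45, 09:00–09:15, 11:45–12:15, 16:45–17:00.
Ines ∩ Noor ∩ Zara ∩ Bob ∩ Wyatt ∩ Viktor: 07:45–08:45, 09:00–09:15, 16:45–17:00.
Restricted to 07:15–15:00: 07:45–08:45, 09:00–09:15.
Windows ≥ 30 min: 07:45–08:45.
Latest start in the last window 07:45–08:45 is 08:45 − 30 min = 08:15.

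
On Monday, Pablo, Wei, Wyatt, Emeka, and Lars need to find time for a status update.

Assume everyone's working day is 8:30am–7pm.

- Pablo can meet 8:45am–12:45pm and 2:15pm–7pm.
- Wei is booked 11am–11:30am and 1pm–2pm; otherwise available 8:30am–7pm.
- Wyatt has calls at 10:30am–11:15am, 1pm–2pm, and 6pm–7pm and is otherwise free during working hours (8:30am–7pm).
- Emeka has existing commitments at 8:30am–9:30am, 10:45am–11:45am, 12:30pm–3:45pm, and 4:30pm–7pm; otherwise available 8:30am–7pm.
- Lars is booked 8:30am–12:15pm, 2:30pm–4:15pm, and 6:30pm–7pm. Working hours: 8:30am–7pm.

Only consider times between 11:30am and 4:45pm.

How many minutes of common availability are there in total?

30 minutes

Wei free within 08:30–19:00: 08:30–11:00, 11:30–13:00, 14:00–19:00.
Wyatt free within 08:30–19:00: 08:30–10:30, 11:15–13:00, 14:00–18:00.
Emeka free within 08:30–19:00: 09:30–10:45, 11:45–12:30, 15:45–16:30.
Lars free within 08:30–19:00: 12:15–14:30, 16:15–18:30.
Pablo ∩ Wei: 08:45–11:00, 11:30–12:45, 14:15–19:00.
Pablo ∩ Wei ∩ Wyatt: 08:45–10:30, 11:30–12:45, 14:15–18:00.
Pablo ∩ Wei ∩ Wyatt ∩ Emeka: 09:30–10:30, 11:45–12:30, 15:45–16:30.
Pablo ∩ Wei ∩ Wyatt ∩ Emeka ∩ Lars: 12:15–12:30, 16:15–16:30.
Restricted to 11:30–16:45: 12:15–12:30, 16:15–16:30.
Total common minutes: 15 + 15 = 30.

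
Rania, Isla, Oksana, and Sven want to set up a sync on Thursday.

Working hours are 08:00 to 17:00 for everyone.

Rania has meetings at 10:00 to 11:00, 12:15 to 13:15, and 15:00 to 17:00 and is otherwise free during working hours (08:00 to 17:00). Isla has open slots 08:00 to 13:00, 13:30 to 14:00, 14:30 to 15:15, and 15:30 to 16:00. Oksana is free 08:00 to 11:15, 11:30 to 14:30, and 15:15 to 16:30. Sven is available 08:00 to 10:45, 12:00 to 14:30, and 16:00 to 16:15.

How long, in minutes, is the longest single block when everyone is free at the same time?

Rania free within 08:00–17:00: 08:00–10:00, 11:00–12:15, 13:15–15:00.
Rania ∩ Isla: 08:00–10:00, 11:00–12:15, 13:30–14:00, 14:30–15:00.
Rania ∩ Isla ∩ Oksana: 08:00–10:00, 11:00–11:15, 11:30–12:15, 13:30–14:00.
Rania ∩ Isla ∩ Oksana ∩ Sven: 08:00–10:00, 12:00–12:15, 13:30–14:00.
Common window lengths: 120, 15, 30 min; longest is 120.

120 minutes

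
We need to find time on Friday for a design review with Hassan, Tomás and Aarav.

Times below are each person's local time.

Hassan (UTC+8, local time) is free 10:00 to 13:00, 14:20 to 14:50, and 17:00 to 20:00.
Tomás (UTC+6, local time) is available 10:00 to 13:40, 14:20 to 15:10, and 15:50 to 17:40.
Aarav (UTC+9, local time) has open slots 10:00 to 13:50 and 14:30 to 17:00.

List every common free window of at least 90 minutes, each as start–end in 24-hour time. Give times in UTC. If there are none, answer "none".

none

Hassan → UTC: 02:00–05:00, 06:20–06:50, 09:00–12:00.
Tomás → UTC: 04:00–07:40, 08:20–09:10, 09:50–11:40.
Aarav → UTC: 01:00–04:50, 05:30–08:00.
Hassan ∩ Tomás: 04:00–05:00, 06:20–06:50, 09:00–09:10, 09:50–11:40.
Hassan ∩ Tomás ∩ Aarav: 04:00–04:50, 06:20–06:50.
Windows ≥ 90 min: (none).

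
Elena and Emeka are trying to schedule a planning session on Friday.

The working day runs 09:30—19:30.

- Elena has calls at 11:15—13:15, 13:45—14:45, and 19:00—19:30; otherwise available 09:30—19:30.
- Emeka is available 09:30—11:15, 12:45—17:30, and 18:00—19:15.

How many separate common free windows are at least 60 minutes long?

Elena free within 09:30–19:30: 09:30–11:15, 13:15–13:45, 14:45–19:00.
Elena ∩ Emeka: 09:30–11:15, 13:15–13:45, 14:45–17:30, 18:00–19:00.
Windows ≥ 60 min: 09:30–11:15, 14:45–17:30, 18:00–19:00.
That's 3 windows.

3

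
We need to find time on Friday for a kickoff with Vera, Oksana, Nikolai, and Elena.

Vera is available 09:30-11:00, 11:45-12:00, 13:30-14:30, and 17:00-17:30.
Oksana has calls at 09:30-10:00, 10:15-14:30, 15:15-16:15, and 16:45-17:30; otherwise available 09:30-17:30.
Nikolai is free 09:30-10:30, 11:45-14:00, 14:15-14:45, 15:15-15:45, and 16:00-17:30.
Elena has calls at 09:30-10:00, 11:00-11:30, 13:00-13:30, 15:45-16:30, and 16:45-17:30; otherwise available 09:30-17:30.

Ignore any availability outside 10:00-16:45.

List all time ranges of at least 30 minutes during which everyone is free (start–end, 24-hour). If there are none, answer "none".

none

Oksana free within 09:30–17:30: 10:00–10:15, 14:30–15:15, 16:15–16:45.
Elena free within 09:30–17:30: 10:00–11:00, 11:30–13:00, 13:30–15:45, 16:30–16:45.
Vera ∩ Oksana: 10:00–10:15.
Vera ∩ Oksana ∩ Nikolai: 10:00–10:15.
Vera ∩ Oksana ∩ Nikolai ∩ Elena: 10:00–10:15.
Restricted to 10:00–16:45: 10:00–10:15.
Windows ≥ 30 min: (none).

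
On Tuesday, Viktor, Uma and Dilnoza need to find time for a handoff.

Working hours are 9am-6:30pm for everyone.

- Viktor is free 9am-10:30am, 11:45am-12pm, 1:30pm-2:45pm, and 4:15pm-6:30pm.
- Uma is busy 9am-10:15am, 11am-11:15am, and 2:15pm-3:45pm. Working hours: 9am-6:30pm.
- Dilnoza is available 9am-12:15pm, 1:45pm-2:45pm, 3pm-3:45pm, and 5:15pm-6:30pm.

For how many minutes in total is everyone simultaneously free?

135 minutes

Uma free within 09:00–18:30: 10:15–11:00, 11:15–14:15, 15:45–18:30.
Viktor ∩ Uma: 10:15–10:30, 11:45–12:00, 13:30–14:15, 16:15–18:30.
Viktor ∩ Uma ∩ Dilnoza: 10:15–10:30, 11:45–12:00, 13:45–14:15, 17:15–18:30.
Total common minutes: 15 + 15 + 30 + 75 = 135.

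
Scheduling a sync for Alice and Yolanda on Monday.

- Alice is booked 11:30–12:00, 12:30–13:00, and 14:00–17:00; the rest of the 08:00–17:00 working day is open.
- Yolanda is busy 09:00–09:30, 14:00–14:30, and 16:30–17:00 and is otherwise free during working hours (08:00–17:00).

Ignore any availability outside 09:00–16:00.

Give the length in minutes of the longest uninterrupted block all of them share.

120 minutes

Alice free within 08:00–17:00: 08:00–11:30, 12:00–12:30, 13:00–14:00.
Yolanda free within 08:00–17:00: 08:00–09:00, 09:30–14:00, 14:30–16:30.
Alice ∩ Yolanda: 08:00–09:00, 09:30–11:30, 12:00–12:30, 13:00–14:00.
Restricted to 09:00–16:00: 09:30–11:30, 12:00–12:30, 13:00–14:00.
Common window lengths: 120, 30, 60 min; longest is 120.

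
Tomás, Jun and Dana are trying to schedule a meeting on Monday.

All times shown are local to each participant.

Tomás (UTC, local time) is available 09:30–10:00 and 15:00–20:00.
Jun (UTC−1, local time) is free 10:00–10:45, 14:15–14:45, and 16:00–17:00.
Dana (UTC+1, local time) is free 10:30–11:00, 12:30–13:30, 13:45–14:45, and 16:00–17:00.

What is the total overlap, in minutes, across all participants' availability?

30 minutes

Tomás → UTC: 09:30–10:00, 15:00–20:00.
Jun → UTC: 11:00–11:45, 15:15–15:45, 17:00–18:00.
Dana → UTC: 09:30–10:00, 11:30–12:30, 12:45–13:45, 15:00–16:00.
Tomás ∩ Jun: 15:15–15:45, 17:00–18:00.
Tomás ∩ Jun ∩ Dana: 15:15–15:45.
Total common minutes: 30.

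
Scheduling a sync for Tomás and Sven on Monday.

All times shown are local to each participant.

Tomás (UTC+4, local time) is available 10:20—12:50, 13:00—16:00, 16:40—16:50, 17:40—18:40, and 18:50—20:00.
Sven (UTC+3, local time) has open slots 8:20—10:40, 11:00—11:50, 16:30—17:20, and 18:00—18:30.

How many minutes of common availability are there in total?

Tomás → UTC: 06:20–08:50, 09:00–12:00, 12:40–12:50, 13:40–14:40, 14:50–16:00.
Sven → UTC: 05:20–07:40, 08:00–08:50, 13:30–14:20, 15:00–15:30.
Tomás ∩ Sven: 06:20–07:40, 08:00–08:50, 13:40–14:20, 15:00–15:30.
Total common minutes: 80 + 50 + 40 + 30 = 200.

200 minutes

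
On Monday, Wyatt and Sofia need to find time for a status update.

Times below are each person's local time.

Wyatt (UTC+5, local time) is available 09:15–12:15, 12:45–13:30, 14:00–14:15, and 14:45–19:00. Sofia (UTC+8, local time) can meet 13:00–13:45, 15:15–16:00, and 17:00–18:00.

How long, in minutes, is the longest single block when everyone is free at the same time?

45 minutes

Wyatt → UTC: 04:15–07:15, 07:45–08:30, 09:00–09:15, 09:45–14:00.
Sofia → UTC: 05:00–05:45, 07:15–08:00, 09:00–10:00.
Wyatt ∩ Sofia: 05:00–05:45, 07:45–08:00, 09:00–09:15, 09:45–10:00.
Common window lengths: 45, 15, 15, 15 min; longest is 45.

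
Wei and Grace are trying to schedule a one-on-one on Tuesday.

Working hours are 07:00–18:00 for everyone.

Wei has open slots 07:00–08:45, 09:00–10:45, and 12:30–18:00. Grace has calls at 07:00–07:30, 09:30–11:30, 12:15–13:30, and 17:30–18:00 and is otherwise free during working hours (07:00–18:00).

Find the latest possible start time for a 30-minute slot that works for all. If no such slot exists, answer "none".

Grace free within 07:00–18:00: 07:30–09:30, 11:30–12:15, 13:30–17:30.
Wei ∩ Grace: 07:30–08:45, 09:00–09:30, 13:30–17:30.
Windows ≥ 30 min: 07:30–08:45, 09:00–09:30, 13:30–17:30.
Latest start in the last window 13:30–17:30 is 17:30 − 30 min = 17:00.

17:00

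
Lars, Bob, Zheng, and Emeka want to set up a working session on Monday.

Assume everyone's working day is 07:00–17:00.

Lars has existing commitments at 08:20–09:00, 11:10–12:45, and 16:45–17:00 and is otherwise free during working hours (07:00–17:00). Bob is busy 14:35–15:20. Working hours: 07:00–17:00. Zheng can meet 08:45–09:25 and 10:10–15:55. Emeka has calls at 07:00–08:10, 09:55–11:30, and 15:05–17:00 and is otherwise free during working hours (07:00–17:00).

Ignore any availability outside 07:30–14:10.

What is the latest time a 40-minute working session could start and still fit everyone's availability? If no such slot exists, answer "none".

13:30

Lars free within 07:00–17:00: 07:00–08:20, 09:00–11:10, 12:45–16:45.
Bob free within 07:00–17:00: 07:00–14:35, 15:20–17:00.
Emeka free within 07:00–17:00: 08:10–09:55, 11:30–15:05.
Lars ∩ Bob: 07:00–08:20, 09:00–11:10, 12:45–14:35, 15:20–16:45.
Lars ∩ Bob ∩ Zheng: 09:00–09:25, 10:10–11:10, 12:45–14:35, 15:20–15:55.
Lars ∩ Bob ∩ Zheng ∩ Emeka: 09:00–09:25, 12:45–14:35.
Restricted to 07:30–14:10: 09:00–09:25, 12:45–14:10.
Windows ≥ 40 min: 12:45–14:10.
Latest start in the last window 12:45–14:10 is 14:10 − 40 min = 13:30.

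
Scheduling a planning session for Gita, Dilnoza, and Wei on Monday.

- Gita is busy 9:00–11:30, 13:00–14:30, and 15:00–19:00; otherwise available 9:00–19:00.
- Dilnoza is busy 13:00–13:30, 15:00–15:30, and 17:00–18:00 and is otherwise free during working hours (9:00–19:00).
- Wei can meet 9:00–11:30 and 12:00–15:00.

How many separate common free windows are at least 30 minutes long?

2

Gita free within 09:00–19:00: 11:30–13:00, 14:30–15:00.
Dilnoza free within 09:00–19:00: 09:00–13:00, 13:30–15:00, 15:30–17:00, 18:00–19:00.
Gita ∩ Dilnoza: 11:30–13:00, 14:30–15:00.
Gita ∩ Dilnoza ∩ Wei: 12:00–13:00, 14:30–15:00.
Windows ≥ 30 min: 12:00–13:00, 14:30–15:00.
That's 2 windows.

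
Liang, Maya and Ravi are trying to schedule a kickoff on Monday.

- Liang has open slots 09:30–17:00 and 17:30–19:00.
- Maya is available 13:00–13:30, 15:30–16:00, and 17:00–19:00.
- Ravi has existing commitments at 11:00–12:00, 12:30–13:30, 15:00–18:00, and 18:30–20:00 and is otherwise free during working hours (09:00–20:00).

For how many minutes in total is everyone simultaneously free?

30 minutes

Ravi free within 09:00–20:00: 09:00–11:00, 12:00–12:30, 13:30–15:00, 18:00–18:30.
Liang ∩ Maya: 13:00–13:30, 15:30–16:00, 17:30–19:00.
Liang ∩ Maya ∩ Ravi: 18:00–18:30.
Total common minutes: 30.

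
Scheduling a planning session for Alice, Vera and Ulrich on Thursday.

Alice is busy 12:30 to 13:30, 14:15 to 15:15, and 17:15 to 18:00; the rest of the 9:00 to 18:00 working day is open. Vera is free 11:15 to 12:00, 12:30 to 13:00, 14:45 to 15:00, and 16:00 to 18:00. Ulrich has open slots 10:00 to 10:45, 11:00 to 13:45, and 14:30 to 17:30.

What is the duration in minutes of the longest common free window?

75 minutes

Alice free within 09:00–18:00: 09:00–12:30, 13:30–14:15, 15:15–17:15.
Alice ∩ Vera: 11:15–12:00, 16:00–17:15.
Alice ∩ Vera ∩ Ulrich: 11:15–12:00, 16:00–17:15.
Common window lengths: 45, 75 min; longest is 75.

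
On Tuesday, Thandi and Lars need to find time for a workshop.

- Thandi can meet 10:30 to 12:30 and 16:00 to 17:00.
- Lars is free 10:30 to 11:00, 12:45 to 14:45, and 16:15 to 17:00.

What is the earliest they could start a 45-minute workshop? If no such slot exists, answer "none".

Thandi ∩ Lars: 10:30–11:00, 16:15–17:00.
Windows ≥ 45 min: 16:15–17:00.
Earliest such window starts at 16:15.

16:15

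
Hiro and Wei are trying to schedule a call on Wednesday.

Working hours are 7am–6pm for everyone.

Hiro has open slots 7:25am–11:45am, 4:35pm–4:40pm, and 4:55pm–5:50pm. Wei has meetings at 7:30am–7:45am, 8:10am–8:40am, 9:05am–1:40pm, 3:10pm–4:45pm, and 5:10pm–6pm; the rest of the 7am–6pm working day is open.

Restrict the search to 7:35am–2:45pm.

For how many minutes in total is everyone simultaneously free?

50 minutes

Wei free within 07:00–18:00: 07:00–07:30, 07:45–08:10, 08:40–09:05, 13:40–15:10, 16:45–17:10.
Hiro ∩ Wei: 07:25–07:30, 07:45–08:10, 08:40–09:05, 16:55–17:10.
Restricted to 07:35–14:45: 07:45–08:10, 08:40–09:05.
Total common minutes: 25 + 25 = 50.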